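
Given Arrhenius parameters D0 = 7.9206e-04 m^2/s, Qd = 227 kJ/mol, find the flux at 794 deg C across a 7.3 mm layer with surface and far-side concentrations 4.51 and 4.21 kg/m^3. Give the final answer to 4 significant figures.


Step 1: D = D0 * exp(-Qd/(R*T))
T = 794 + 273.15 = 1067.15 K
D = 7.9206e-04 * exp(-227e3 / (8.314 * 1067.15)) = 6.12643e-15 m^2/s
Step 2: J = D * (C1 - C2) / dx
J = 6.12643e-15 * (4.51 - 4.21) / 7.3e-03
J = 2.518e-13 kg/(m^2*s)


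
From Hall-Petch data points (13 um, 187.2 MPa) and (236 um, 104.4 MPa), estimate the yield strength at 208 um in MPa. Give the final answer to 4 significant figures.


sigma_y = sigma0 + k / sqrt(d)
1/sqrt(d1) = 1/sqrt(1.3e-05) = 277.35;  1/sqrt(d2) = 65.0945
k = (sigma1 - sigma2) / (1/sqrt(d1) - 1/sqrt(d2)) = (187.2 - 104.4) / (277.35 - 65.0945) = 0.390096 MPa*m^0.5
sigma0 = sigma1 - k/sqrt(d1) = 187.2 - 0.390096*277.35 = 79.0069 MPa
sigma_y(d3) = 79.0069 + 0.390096 / sqrt(2.08e-04) = 106.1 MPa


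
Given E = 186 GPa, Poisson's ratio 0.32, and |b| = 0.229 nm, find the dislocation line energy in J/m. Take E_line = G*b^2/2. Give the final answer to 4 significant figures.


Step 1: G = E / (2*(1+nu))
G = 186 / (2*(1+0.32)) = 70.4545 GPa = 7.04545e+10 Pa
Step 2: E_line = G*b^2/2
b = 0.229 nm = 2.29e-10 m
E_line = 0.5 * 7.04545e+10 * (2.29e-10)^2 = 1.847e-09 J/m


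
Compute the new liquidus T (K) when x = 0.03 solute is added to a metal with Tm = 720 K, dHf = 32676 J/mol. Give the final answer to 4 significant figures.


dT = R*Tm^2*x / dHf
dT = 8.314 * 720^2 * 0.03 / 32676
dT = 3.95701 K
T_new = 720 - 3.95701 = 716 K


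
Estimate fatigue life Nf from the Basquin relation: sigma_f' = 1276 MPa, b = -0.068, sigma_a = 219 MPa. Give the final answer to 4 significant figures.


sigma_a = sigma_f' * (2*Nf)^b
2*Nf = (sigma_a / sigma_f')^(1/b)
2*Nf = (219 / 1276)^(1/-0.068)
2*Nf = 1.80293e+11
Nf = 9.015e+10 cycles


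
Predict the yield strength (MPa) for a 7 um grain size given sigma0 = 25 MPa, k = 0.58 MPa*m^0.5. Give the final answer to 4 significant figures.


sigma_y = sigma0 + k / sqrt(d)
d = 7 um = 7e-06 m
sigma_y = 25 + 0.58 / sqrt(7e-06)
sigma_y = 244.2 MPa


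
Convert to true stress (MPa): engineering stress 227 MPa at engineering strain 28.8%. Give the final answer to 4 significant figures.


sigma_true = sigma_eng * (1 + epsilon_eng)
sigma_true = 227 * (1 + 0.288)
sigma_true = 292.4 MPa


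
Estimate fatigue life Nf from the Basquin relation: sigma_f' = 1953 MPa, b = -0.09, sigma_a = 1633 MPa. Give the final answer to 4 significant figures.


sigma_a = sigma_f' * (2*Nf)^b
2*Nf = (sigma_a / sigma_f')^(1/b)
2*Nf = (1633 / 1953)^(1/-0.09)
2*Nf = 7.30318
Nf = 3.652 cycles


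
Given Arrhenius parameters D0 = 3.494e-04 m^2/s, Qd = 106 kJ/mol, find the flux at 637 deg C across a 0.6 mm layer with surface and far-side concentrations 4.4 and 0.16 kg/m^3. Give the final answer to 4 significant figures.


Step 1: D = D0 * exp(-Qd/(R*T))
T = 637 + 273.15 = 910.15 K
D = 3.494e-04 * exp(-106e3 / (8.314 * 910.15)) = 2.88158e-10 m^2/s
Step 2: J = D * (C1 - C2) / dx
J = 2.88158e-10 * (4.4 - 0.16) / 6e-04
J = 2.036e-06 kg/(m^2*s)


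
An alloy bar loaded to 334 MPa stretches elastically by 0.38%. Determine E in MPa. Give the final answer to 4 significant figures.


E = sigma / epsilon
epsilon = 0.38% = 3.8e-03
E = 334 / 3.8e-03
E = 87890 MPa


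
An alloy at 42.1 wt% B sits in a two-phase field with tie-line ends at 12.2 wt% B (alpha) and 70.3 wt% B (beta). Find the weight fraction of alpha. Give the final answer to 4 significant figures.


f_alpha = (C_beta - C0) / (C_beta - C_alpha)
f_alpha = (70.3 - 42.1) / (70.3 - 12.2)
f_alpha = 0.4854


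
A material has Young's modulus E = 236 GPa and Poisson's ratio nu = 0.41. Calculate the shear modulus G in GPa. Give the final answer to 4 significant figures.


G = E / (2*(1+nu))
G = 236 / (2*(1+0.41))
G = 83.69 GPa


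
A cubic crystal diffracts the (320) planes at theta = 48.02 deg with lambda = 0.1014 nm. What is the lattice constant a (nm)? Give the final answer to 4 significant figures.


d = lambda / (2*sin(theta))
d = 0.1014 / (2*sin(48.02 deg))
d = 0.0682021 nm
a = d * sqrt(h^2+k^2+l^2) = 0.0682021 * sqrt(13)
a = 0.2459 nm


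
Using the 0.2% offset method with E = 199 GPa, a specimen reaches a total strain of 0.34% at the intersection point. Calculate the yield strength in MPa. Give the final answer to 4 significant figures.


Offset strain = 0.002
Elastic strain at yield = total_strain - offset = 3.4e-03 - 0.002 = 1.4e-03
sigma_y = E * elastic_strain = 199000 * 1.4e-03
sigma_y = 278.6 MPa


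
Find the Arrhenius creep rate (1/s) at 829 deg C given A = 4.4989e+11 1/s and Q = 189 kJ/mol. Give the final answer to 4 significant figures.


rate = A * exp(-Q / (R*T))
T = 829 + 273.15 = 1102.15 K
rate = 4.4989e+11 * exp(-189e3 / (8.314 * 1102.15))
rate = 495.9 1/s


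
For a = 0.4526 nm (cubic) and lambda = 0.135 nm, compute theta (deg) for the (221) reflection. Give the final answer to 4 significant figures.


d = a / sqrt(h^2+k^2+l^2)
d = 0.4526 / sqrt(9) = 0.150867 nm
lambda = 2*d*sin(theta)  =>  sin(theta) = lambda / (2*d)
sin(theta) = 0.135 / (2 * 0.150867) = 0.447415
theta = 26.58 deg


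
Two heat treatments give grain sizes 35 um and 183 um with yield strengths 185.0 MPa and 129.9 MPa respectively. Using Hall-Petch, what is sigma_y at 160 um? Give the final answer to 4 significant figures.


sigma_y = sigma0 + k / sqrt(d)
1/sqrt(d1) = 1/sqrt(3.5e-05) = 169.031;  1/sqrt(d2) = 73.9221
k = (sigma1 - sigma2) / (1/sqrt(d1) - 1/sqrt(d2)) = (185.0 - 129.9) / (169.031 - 73.9221) = 0.579337 MPa*m^0.5
sigma0 = sigma1 - k/sqrt(d1) = 185.0 - 0.579337*169.031 = 87.0742 MPa
sigma_y(d3) = 87.0742 + 0.579337 / sqrt(1.6e-04) = 132.9 MPa


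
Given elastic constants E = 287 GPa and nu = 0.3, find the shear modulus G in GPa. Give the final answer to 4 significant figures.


G = E / (2*(1+nu))
G = 287 / (2*(1+0.3))
G = 110.4 GPa


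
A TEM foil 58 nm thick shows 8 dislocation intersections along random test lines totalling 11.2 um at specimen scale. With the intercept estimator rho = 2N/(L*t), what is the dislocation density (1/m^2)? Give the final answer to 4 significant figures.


rho = 2N / (L * t)
L = 11.2 um = 1.12e-05 m, t = 58 nm = 5.8e-08 m
rho = 2 * 8 / (1.12e-05 * 5.8e-08)
rho = 2.463e+13 1/m^2


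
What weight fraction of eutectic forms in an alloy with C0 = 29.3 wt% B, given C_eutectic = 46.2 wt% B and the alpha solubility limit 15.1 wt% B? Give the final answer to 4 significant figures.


f_primary = (C_e - C0) / (C_e - C_alpha_max)
f_primary = (46.2 - 29.3) / (46.2 - 15.1)
f_primary = 0.543408
f_eutectic = 1 - 0.543408 = 0.4566


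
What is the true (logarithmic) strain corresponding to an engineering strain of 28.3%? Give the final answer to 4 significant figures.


epsilon_true = ln(1 + epsilon_eng)
epsilon_true = ln(1 + 0.283)
epsilon_true = 0.2492


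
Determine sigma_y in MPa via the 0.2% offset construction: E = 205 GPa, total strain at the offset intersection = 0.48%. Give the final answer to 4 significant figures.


Offset strain = 0.002
Elastic strain at yield = total_strain - offset = 4.8e-03 - 0.002 = 2.8e-03
sigma_y = E * elastic_strain = 205000 * 2.8e-03
sigma_y = 574 MPa


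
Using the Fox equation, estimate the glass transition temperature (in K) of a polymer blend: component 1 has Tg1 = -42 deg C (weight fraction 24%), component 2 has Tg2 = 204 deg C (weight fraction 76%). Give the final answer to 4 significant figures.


1/Tg = w1/Tg1 + w2/Tg2 (in Kelvin)
Tg1 = 231.15 K, Tg2 = 477.15 K
1/Tg = 0.24/231.15 + 0.76/477.15
Tg = 380.1 K


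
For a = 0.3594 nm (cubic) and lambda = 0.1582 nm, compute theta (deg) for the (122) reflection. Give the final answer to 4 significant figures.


d = a / sqrt(h^2+k^2+l^2)
d = 0.3594 / sqrt(9) = 0.1198 nm
lambda = 2*d*sin(theta)  =>  sin(theta) = lambda / (2*d)
sin(theta) = 0.1582 / (2 * 0.1198) = 0.660267
theta = 41.32 deg


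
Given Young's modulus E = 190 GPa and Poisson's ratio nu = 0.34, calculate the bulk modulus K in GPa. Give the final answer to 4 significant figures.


K = E / (3*(1-2*nu))
K = 190 / (3*(1-2*0.34))
K = 197.9 GPa


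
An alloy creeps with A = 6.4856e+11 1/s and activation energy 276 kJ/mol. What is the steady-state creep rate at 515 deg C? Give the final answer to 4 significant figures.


rate = A * exp(-Q / (R*T))
T = 515 + 273.15 = 788.15 K
rate = 6.4856e+11 * exp(-276e3 / (8.314 * 788.15))
rate = 3.307e-07 1/s


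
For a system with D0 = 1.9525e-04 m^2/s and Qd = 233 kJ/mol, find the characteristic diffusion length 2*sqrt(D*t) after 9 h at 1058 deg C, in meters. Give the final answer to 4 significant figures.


Step 1: D = D0 * exp(-Qd/(R*T))
T = 1331.15 K
D = 1.9525e-04 * exp(-233e3 / (8.314 * 1331.15)) = 1.40374e-13 m^2/s
Step 2: L = 2*sqrt(D*t)
t = 9 h = 32400 s
L = 2*sqrt(1.40374e-13 * 32400) = 1.349e-04 m


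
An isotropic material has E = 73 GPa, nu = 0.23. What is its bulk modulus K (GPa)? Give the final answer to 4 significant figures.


K = E / (3*(1-2*nu))
K = 73 / (3*(1-2*0.23))
K = 45.06 GPa


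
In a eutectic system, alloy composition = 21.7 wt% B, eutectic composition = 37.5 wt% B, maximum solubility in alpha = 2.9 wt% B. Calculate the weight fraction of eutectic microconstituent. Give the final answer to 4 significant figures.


f_primary = (C_e - C0) / (C_e - C_alpha_max)
f_primary = (37.5 - 21.7) / (37.5 - 2.9)
f_primary = 0.456647
f_eutectic = 1 - 0.456647 = 0.5434


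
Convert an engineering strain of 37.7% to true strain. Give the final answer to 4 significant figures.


epsilon_true = ln(1 + epsilon_eng)
epsilon_true = ln(1 + 0.377)
epsilon_true = 0.3199


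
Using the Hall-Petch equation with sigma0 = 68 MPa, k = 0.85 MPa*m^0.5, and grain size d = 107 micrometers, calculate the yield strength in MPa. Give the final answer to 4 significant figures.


sigma_y = sigma0 + k / sqrt(d)
d = 107 um = 1.07e-04 m
sigma_y = 68 + 0.85 / sqrt(1.07e-04)
sigma_y = 150.2 MPa


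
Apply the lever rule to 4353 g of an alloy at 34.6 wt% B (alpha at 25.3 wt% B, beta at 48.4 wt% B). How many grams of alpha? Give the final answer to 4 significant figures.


f_alpha = (C_beta - C0) / (C_beta - C_alpha)
f_alpha = (48.4 - 34.6) / (48.4 - 25.3) = 0.597403
m_alpha = f_alpha * m_total = 0.597403 * 4353 = 2600 g


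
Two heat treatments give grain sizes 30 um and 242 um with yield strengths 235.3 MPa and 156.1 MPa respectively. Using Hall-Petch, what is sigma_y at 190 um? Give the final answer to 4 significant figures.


sigma_y = sigma0 + k / sqrt(d)
1/sqrt(d1) = 1/sqrt(3e-05) = 182.574;  1/sqrt(d2) = 64.2824
k = (sigma1 - sigma2) / (1/sqrt(d1) - 1/sqrt(d2)) = (235.3 - 156.1) / (182.574 - 64.2824) = 0.669531 MPa*m^0.5
sigma0 = sigma1 - k/sqrt(d1) = 235.3 - 0.669531*182.574 = 113.061 MPa
sigma_y(d3) = 113.061 + 0.669531 / sqrt(1.9e-04) = 161.6 MPa


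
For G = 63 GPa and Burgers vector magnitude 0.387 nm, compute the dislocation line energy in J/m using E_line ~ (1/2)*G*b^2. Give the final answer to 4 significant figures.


E = G*b^2/2
b = 0.387 nm = 3.87e-10 m
G = 63 GPa = 6.3e+10 Pa
E = 0.5 * 6.3e+10 * (3.87e-10)^2
E = 4.718e-09 J/m


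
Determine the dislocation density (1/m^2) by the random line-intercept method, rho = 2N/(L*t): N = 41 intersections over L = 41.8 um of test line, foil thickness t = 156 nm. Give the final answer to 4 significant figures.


rho = 2N / (L * t)
L = 41.8 um = 4.18e-05 m, t = 156 nm = 1.56e-07 m
rho = 2 * 41 / (4.18e-05 * 1.56e-07)
rho = 1.258e+13 1/m^2


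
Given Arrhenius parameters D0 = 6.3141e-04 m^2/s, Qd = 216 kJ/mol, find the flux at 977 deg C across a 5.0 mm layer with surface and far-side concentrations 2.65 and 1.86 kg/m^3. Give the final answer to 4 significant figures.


Step 1: D = D0 * exp(-Qd/(R*T))
T = 977 + 273.15 = 1250.15 K
D = 6.3141e-04 * exp(-216e3 / (8.314 * 1250.15)) = 5.95556e-13 m^2/s
Step 2: J = D * (C1 - C2) / dx
J = 5.95556e-13 * (2.65 - 1.86) / 5e-03
J = 9.41e-11 kg/(m^2*s)


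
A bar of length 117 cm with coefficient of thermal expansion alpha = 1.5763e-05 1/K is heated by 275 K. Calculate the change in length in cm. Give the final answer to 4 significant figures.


dL = L0 * alpha * dT
dL = 117 * 1.5763e-05 * 275
dL = 0.5072 cm


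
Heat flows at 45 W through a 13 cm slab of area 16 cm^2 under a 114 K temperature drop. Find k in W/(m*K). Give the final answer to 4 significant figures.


k = Q*L / (A*dT)
L = 0.13 m, A = 1.6e-03 m^2
k = 45 * 0.13 / (1.6e-03 * 114)
k = 32.07 W/(m*K)


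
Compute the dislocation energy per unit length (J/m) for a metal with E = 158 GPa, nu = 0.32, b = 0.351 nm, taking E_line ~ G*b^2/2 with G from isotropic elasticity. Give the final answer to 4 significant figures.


Step 1: G = E / (2*(1+nu))
G = 158 / (2*(1+0.32)) = 59.8485 GPa = 5.98485e+10 Pa
Step 2: E_line = G*b^2/2
b = 0.351 nm = 3.51e-10 m
E_line = 0.5 * 5.98485e+10 * (3.51e-10)^2 = 3.687e-09 J/m


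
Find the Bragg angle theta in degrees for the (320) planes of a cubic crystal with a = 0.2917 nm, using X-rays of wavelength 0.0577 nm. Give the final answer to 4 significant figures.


d = a / sqrt(h^2+k^2+l^2)
d = 0.2917 / sqrt(13) = 0.080903 nm
lambda = 2*d*sin(theta)  =>  sin(theta) = lambda / (2*d)
sin(theta) = 0.0577 / (2 * 0.080903) = 0.3566
theta = 20.89 deg


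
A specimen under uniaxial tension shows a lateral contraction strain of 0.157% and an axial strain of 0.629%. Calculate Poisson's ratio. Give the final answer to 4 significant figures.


nu = -epsilon_lat / epsilon_axial
Lateral strain is contraction (negative), so using magnitudes:
nu = 0.157 / 0.629
nu = 0.2496


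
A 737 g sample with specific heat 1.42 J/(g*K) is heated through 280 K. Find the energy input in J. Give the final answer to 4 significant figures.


Q = m * cp * dT
Q = 737 * 1.42 * 280
Q = 293000 J


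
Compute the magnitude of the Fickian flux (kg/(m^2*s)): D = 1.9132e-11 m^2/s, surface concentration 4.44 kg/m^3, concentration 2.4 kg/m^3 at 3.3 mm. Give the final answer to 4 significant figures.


J = -D * (dC/dx) = D * (C1 - C2) / dx
J = 1.9132e-11 * (4.44 - 2.4) / 3.3e-03
J = 1.183e-08 kg/(m^2*s)


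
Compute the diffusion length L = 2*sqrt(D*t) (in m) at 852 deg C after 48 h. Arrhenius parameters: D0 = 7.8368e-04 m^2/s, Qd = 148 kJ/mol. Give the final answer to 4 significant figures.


Step 1: D = D0 * exp(-Qd/(R*T))
T = 1125.15 K
D = 7.8368e-04 * exp(-148e3 / (8.314 * 1125.15)) = 1.05451e-10 m^2/s
Step 2: L = 2*sqrt(D*t)
t = 48 h = 172800 s
L = 2*sqrt(1.05451e-10 * 172800) = 8.537e-03 m


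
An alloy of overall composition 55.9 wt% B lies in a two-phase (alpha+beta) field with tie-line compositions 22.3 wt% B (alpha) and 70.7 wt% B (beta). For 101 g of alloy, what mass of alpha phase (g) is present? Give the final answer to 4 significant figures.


f_alpha = (C_beta - C0) / (C_beta - C_alpha)
f_alpha = (70.7 - 55.9) / (70.7 - 22.3) = 0.305785
m_alpha = f_alpha * m_total = 0.305785 * 101 = 30.88 g


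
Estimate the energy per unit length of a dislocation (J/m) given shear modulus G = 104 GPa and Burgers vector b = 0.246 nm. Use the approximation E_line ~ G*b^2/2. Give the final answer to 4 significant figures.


E = G*b^2/2
b = 0.246 nm = 2.46e-10 m
G = 104 GPa = 1.04e+11 Pa
E = 0.5 * 1.04e+11 * (2.46e-10)^2
E = 3.147e-09 J/m


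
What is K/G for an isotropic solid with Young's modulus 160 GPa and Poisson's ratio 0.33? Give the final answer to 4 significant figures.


G = E / (2*(1+nu))
G = 160 / (2*(1+0.33)) = 60.1504 GPa
K = E / (3*(1-2*nu))
K = 160 / (3*(1-2*0.33)) = 156.863 GPa
K/G = 156.863 / 60.1504 = 2.608


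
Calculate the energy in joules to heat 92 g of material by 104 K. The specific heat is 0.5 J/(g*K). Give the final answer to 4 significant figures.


Q = m * cp * dT
Q = 92 * 0.5 * 104
Q = 4784 J


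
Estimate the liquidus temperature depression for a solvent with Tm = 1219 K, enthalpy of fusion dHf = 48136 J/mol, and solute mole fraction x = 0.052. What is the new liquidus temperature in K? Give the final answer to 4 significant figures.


dT = R*Tm^2*x / dHf
dT = 8.314 * 1219^2 * 0.052 / 48136
dT = 13.346 K
T_new = 1219 - 13.346 = 1206 K


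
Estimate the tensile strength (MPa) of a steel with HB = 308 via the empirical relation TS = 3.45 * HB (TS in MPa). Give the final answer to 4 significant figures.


TS (MPa) = 3.45 * HB
TS = 3.45 * 308
TS = 1063 MPa


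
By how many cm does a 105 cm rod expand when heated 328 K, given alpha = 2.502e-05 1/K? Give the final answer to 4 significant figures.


dL = L0 * alpha * dT
dL = 105 * 2.502e-05 * 328
dL = 0.8617 cm


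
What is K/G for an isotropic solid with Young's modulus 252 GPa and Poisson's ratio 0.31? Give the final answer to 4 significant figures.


G = E / (2*(1+nu))
G = 252 / (2*(1+0.31)) = 96.1832 GPa
K = E / (3*(1-2*nu))
K = 252 / (3*(1-2*0.31)) = 221.053 GPa
K/G = 221.053 / 96.1832 = 2.298


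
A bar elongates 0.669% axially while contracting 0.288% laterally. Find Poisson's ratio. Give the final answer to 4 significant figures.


nu = -epsilon_lat / epsilon_axial
Lateral strain is contraction (negative), so using magnitudes:
nu = 0.288 / 0.669
nu = 0.4305


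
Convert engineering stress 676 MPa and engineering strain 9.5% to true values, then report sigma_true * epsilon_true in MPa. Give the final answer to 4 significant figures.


sigma_true = sigma_eng * (1 + epsilon_eng)
sigma_true = 676 * (1 + 0.095) = 740.22 MPa
epsilon_true = ln(1 + epsilon_eng)
epsilon_true = ln(1 + 0.095) = 0.0907544
sigma_true * epsilon_true = 740.22 * 0.0907544 = 67.18 MPa


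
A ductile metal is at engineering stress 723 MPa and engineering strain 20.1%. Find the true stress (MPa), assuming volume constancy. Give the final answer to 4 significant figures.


sigma_true = sigma_eng * (1 + epsilon_eng)
sigma_true = 723 * (1 + 0.201)
sigma_true = 868.3 MPa


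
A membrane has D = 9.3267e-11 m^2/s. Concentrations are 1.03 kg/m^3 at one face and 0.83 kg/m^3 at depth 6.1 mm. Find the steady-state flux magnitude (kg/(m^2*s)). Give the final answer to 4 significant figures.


J = -D * (dC/dx) = D * (C1 - C2) / dx
J = 9.3267e-11 * (1.03 - 0.83) / 6.1e-03
J = 3.058e-09 kg/(m^2*s)


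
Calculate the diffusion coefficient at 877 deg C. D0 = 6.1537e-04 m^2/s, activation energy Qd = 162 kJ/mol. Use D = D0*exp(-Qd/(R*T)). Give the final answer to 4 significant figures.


D = D0 * exp(-Qd / (R*T))
T = 1150.15 K
D = 6.1537e-04 * exp(-162e3 / (8.314 * 1150.15))
D = 2.701e-11 m^2/s


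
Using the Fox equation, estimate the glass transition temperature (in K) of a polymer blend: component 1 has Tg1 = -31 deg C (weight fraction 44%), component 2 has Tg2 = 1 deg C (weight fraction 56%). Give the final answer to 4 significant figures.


1/Tg = w1/Tg1 + w2/Tg2 (in Kelvin)
Tg1 = 242.15 K, Tg2 = 274.15 K
1/Tg = 0.44/242.15 + 0.56/274.15
Tg = 259.1 K


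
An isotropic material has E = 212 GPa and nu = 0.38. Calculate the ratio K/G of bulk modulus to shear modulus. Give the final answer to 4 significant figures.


G = E / (2*(1+nu))
G = 212 / (2*(1+0.38)) = 76.8116 GPa
K = E / (3*(1-2*nu))
K = 212 / (3*(1-2*0.38)) = 294.444 GPa
K/G = 294.444 / 76.8116 = 3.833


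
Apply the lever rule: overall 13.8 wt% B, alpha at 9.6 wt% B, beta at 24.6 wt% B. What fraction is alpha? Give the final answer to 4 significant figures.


f_alpha = (C_beta - C0) / (C_beta - C_alpha)
f_alpha = (24.6 - 13.8) / (24.6 - 9.6)
f_alpha = 0.72


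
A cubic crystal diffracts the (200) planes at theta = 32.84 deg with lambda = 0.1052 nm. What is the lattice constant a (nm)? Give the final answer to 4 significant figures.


d = lambda / (2*sin(theta))
d = 0.1052 / (2*sin(32.84 deg))
d = 0.0969952 nm
a = d * sqrt(h^2+k^2+l^2) = 0.0969952 * sqrt(4)
a = 0.194 nm


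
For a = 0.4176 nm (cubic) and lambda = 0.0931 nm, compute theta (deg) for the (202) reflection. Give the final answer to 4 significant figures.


d = a / sqrt(h^2+k^2+l^2)
d = 0.4176 / sqrt(8) = 0.147644 nm
lambda = 2*d*sin(theta)  =>  sin(theta) = lambda / (2*d)
sin(theta) = 0.0931 / (2 * 0.147644) = 0.315286
theta = 18.38 deg


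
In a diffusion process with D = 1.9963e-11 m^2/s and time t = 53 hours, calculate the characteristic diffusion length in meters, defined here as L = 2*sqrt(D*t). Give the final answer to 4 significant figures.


t = 53 hr = 190800 s
Diffusion length = 2*sqrt(D*t)
= 2*sqrt(1.9963e-11 * 190800)
= 3.903e-03 m


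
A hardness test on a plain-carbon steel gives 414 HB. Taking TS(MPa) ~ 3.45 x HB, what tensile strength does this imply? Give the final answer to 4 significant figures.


TS (MPa) = 3.45 * HB
TS = 3.45 * 414
TS = 1428 MPa


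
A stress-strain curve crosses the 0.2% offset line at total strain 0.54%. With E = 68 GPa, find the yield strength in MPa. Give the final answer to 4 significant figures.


Offset strain = 0.002
Elastic strain at yield = total_strain - offset = 5.4e-03 - 0.002 = 3.4e-03
sigma_y = E * elastic_strain = 68000 * 3.4e-03
sigma_y = 231.2 MPa


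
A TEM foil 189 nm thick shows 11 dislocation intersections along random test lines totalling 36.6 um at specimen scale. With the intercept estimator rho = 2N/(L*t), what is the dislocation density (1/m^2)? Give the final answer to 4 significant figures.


rho = 2N / (L * t)
L = 36.6 um = 3.66e-05 m, t = 189 nm = 1.89e-07 m
rho = 2 * 11 / (3.66e-05 * 1.89e-07)
rho = 3.18e+12 1/m^2


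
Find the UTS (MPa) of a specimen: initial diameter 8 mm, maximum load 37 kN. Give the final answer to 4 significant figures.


A0 = pi*(d/2)^2 = pi*(8/2)^2 = 50.2655 mm^2
UTS = F_max / A0 = 37*1000 / 50.2655
UTS = 736.1 MPa


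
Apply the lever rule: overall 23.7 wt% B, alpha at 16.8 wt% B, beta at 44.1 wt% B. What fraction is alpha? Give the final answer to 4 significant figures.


f_alpha = (C_beta - C0) / (C_beta - C_alpha)
f_alpha = (44.1 - 23.7) / (44.1 - 16.8)
f_alpha = 0.7473


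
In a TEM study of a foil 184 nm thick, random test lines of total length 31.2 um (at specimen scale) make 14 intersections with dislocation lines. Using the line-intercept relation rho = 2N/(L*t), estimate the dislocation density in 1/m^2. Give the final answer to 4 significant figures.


rho = 2N / (L * t)
L = 31.2 um = 3.12e-05 m, t = 184 nm = 1.84e-07 m
rho = 2 * 14 / (3.12e-05 * 1.84e-07)
rho = 4.877e+12 1/m^2


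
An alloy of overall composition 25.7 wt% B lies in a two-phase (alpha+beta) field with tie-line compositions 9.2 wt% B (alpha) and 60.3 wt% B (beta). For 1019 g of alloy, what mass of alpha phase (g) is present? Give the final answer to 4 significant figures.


f_alpha = (C_beta - C0) / (C_beta - C_alpha)
f_alpha = (60.3 - 25.7) / (60.3 - 9.2) = 0.677104
m_alpha = f_alpha * m_total = 0.677104 * 1019 = 690 g


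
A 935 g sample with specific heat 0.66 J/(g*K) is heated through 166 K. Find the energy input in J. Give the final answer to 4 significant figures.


Q = m * cp * dT
Q = 935 * 0.66 * 166
Q = 102400 J


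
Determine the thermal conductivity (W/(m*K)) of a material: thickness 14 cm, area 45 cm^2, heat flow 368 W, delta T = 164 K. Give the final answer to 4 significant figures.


k = Q*L / (A*dT)
L = 0.14 m, A = 4.5e-03 m^2
k = 368 * 0.14 / (4.5e-03 * 164)
k = 69.81 W/(m*K)


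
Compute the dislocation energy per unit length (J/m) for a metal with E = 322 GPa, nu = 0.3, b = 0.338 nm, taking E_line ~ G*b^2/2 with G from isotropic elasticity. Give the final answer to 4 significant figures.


Step 1: G = E / (2*(1+nu))
G = 322 / (2*(1+0.3)) = 123.846 GPa = 1.23846e+11 Pa
Step 2: E_line = G*b^2/2
b = 0.338 nm = 3.38e-10 m
E_line = 0.5 * 1.23846e+11 * (3.38e-10)^2 = 7.074e-09 J/m


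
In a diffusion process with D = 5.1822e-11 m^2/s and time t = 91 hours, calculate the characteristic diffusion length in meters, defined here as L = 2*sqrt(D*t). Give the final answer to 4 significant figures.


t = 91 hr = 327600 s
Diffusion length = 2*sqrt(D*t)
= 2*sqrt(5.1822e-11 * 327600)
= 8.241e-03 m


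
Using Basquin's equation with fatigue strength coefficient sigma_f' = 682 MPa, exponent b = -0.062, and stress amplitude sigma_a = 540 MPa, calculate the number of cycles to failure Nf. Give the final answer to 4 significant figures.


sigma_a = sigma_f' * (2*Nf)^b
2*Nf = (sigma_a / sigma_f')^(1/b)
2*Nf = (540 / 682)^(1/-0.062)
2*Nf = 43.185
Nf = 21.59 cycles


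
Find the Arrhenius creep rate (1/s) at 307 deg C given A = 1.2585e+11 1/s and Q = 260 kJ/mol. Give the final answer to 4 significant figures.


rate = A * exp(-Q / (R*T))
T = 307 + 273.15 = 580.15 K
rate = 1.2585e+11 * exp(-260e3 / (8.314 * 580.15))
rate = 4.893e-13 1/s


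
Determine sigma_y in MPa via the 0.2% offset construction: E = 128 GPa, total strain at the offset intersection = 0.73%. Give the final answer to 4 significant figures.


Offset strain = 0.002
Elastic strain at yield = total_strain - offset = 7.3e-03 - 0.002 = 5.3e-03
sigma_y = E * elastic_strain = 128000 * 5.3e-03
sigma_y = 678.4 MPa


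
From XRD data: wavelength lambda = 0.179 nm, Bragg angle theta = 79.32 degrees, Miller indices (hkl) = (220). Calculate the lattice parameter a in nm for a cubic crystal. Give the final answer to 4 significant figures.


d = lambda / (2*sin(theta))
d = 0.179 / (2*sin(79.32 deg))
d = 0.0910777 nm
a = d * sqrt(h^2+k^2+l^2) = 0.0910777 * sqrt(8)
a = 0.2576 nm


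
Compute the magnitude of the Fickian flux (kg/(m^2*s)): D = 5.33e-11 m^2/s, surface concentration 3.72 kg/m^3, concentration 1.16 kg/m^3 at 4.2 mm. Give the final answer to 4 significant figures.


J = -D * (dC/dx) = D * (C1 - C2) / dx
J = 5.33e-11 * (3.72 - 1.16) / 4.2e-03
J = 3.249e-08 kg/(m^2*s)


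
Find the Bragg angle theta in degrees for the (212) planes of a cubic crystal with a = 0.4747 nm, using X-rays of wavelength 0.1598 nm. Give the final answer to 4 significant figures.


d = a / sqrt(h^2+k^2+l^2)
d = 0.4747 / sqrt(9) = 0.158233 nm
lambda = 2*d*sin(theta)  =>  sin(theta) = lambda / (2*d)
sin(theta) = 0.1598 / (2 * 0.158233) = 0.50495
theta = 30.33 deg


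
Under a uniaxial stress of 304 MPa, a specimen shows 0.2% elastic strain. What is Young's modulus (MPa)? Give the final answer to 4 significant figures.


E = sigma / epsilon
epsilon = 0.2% = 2e-03
E = 304 / 2e-03
E = 152000 MPa


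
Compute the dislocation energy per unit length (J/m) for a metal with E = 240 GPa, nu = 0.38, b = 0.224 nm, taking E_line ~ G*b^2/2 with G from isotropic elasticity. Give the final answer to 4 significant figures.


Step 1: G = E / (2*(1+nu))
G = 240 / (2*(1+0.38)) = 86.9565 GPa = 8.69565e+10 Pa
Step 2: E_line = G*b^2/2
b = 0.224 nm = 2.24e-10 m
E_line = 0.5 * 8.69565e+10 * (2.24e-10)^2 = 2.182e-09 J/m


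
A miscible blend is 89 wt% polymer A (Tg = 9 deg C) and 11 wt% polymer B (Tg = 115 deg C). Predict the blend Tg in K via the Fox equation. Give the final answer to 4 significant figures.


1/Tg = w1/Tg1 + w2/Tg2 (in Kelvin)
Tg1 = 282.15 K, Tg2 = 388.15 K
1/Tg = 0.89/282.15 + 0.11/388.15
Tg = 290.9 K


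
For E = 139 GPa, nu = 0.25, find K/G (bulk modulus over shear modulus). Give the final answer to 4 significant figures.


G = E / (2*(1+nu))
G = 139 / (2*(1+0.25)) = 55.6 GPa
K = E / (3*(1-2*nu))
K = 139 / (3*(1-2*0.25)) = 92.6667 GPa
K/G = 92.6667 / 55.6 = 1.667


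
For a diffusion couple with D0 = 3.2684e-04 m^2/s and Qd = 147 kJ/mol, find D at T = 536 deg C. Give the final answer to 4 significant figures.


D = D0 * exp(-Qd / (R*T))
T = 809.15 K
D = 3.2684e-04 * exp(-147e3 / (8.314 * 809.15))
D = 1.058e-13 m^2/s


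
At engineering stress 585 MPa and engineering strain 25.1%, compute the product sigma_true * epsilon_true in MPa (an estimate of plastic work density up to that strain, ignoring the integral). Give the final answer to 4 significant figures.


sigma_true = sigma_eng * (1 + epsilon_eng)
sigma_true = 585 * (1 + 0.251) = 731.835 MPa
epsilon_true = ln(1 + epsilon_eng)
epsilon_true = ln(1 + 0.251) = 0.223943
sigma_true * epsilon_true = 731.835 * 0.223943 = 163.9 MPa


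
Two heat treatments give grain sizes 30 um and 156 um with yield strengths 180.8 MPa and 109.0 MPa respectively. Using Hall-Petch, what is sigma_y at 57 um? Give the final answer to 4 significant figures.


sigma_y = sigma0 + k / sqrt(d)
1/sqrt(d1) = 1/sqrt(3e-05) = 182.574;  1/sqrt(d2) = 80.0641
k = (sigma1 - sigma2) / (1/sqrt(d1) - 1/sqrt(d2)) = (180.8 - 109.0) / (182.574 - 80.0641) = 0.700419 MPa*m^0.5
sigma0 = sigma1 - k/sqrt(d1) = 180.8 - 0.700419*182.574 = 52.9216 MPa
sigma_y(d3) = 52.9216 + 0.700419 / sqrt(5.7e-05) = 145.7 MPa


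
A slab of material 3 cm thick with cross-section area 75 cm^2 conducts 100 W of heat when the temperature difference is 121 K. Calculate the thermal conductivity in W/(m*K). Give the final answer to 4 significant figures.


k = Q*L / (A*dT)
L = 0.03 m, A = 7.5e-03 m^2
k = 100 * 0.03 / (7.5e-03 * 121)
k = 3.306 W/(m*K)


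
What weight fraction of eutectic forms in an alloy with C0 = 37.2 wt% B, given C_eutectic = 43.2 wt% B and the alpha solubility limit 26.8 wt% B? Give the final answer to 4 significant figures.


f_primary = (C_e - C0) / (C_e - C_alpha_max)
f_primary = (43.2 - 37.2) / (43.2 - 26.8)
f_primary = 0.365854
f_eutectic = 1 - 0.365854 = 0.6341


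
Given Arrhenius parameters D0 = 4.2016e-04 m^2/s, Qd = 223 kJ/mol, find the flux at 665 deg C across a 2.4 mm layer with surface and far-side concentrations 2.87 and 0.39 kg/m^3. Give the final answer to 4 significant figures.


Step 1: D = D0 * exp(-Qd/(R*T))
T = 665 + 273.15 = 938.15 K
D = 4.2016e-04 * exp(-223e3 / (8.314 * 938.15)) = 1.60952e-16 m^2/s
Step 2: J = D * (C1 - C2) / dx
J = 1.60952e-16 * (2.87 - 0.39) / 2.4e-03
J = 1.663e-13 kg/(m^2*s)


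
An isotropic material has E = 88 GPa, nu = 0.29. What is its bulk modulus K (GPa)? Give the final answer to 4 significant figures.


K = E / (3*(1-2*nu))
K = 88 / (3*(1-2*0.29))
K = 69.84 GPa


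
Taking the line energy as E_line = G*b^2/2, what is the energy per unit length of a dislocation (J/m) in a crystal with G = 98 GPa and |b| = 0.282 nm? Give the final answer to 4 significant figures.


E = G*b^2/2
b = 0.282 nm = 2.82e-10 m
G = 98 GPa = 9.8e+10 Pa
E = 0.5 * 9.8e+10 * (2.82e-10)^2
E = 3.897e-09 J/m


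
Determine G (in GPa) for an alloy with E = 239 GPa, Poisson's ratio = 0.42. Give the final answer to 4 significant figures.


G = E / (2*(1+nu))
G = 239 / (2*(1+0.42))
G = 84.15 GPa


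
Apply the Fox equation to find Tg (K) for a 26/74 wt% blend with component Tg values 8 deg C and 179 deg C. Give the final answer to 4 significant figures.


1/Tg = w1/Tg1 + w2/Tg2 (in Kelvin)
Tg1 = 281.15 K, Tg2 = 452.15 K
1/Tg = 0.26/281.15 + 0.74/452.15
Tg = 390.4 K


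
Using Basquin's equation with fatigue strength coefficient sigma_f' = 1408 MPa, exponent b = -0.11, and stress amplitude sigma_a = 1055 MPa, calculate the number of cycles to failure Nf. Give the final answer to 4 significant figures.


sigma_a = sigma_f' * (2*Nf)^b
2*Nf = (sigma_a / sigma_f')^(1/b)
2*Nf = (1055 / 1408)^(1/-0.11)
2*Nf = 13.7895
Nf = 6.895 cycles


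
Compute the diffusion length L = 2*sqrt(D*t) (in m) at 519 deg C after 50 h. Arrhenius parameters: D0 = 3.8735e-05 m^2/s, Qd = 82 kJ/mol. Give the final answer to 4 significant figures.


Step 1: D = D0 * exp(-Qd/(R*T))
T = 792.15 K
D = 3.8735e-05 * exp(-82e3 / (8.314 * 792.15)) = 1.51635e-10 m^2/s
Step 2: L = 2*sqrt(D*t)
t = 50 h = 180000 s
L = 2*sqrt(1.51635e-10 * 180000) = 0.01045 m


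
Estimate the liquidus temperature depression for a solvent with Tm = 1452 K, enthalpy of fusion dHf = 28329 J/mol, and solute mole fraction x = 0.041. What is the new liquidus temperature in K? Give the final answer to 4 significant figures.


dT = R*Tm^2*x / dHf
dT = 8.314 * 1452^2 * 0.041 / 28329
dT = 25.3686 K
T_new = 1452 - 25.3686 = 1427 K


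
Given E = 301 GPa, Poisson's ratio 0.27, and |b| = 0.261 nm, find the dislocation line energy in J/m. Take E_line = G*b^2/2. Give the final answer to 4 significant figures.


Step 1: G = E / (2*(1+nu))
G = 301 / (2*(1+0.27)) = 118.504 GPa = 1.18504e+11 Pa
Step 2: E_line = G*b^2/2
b = 0.261 nm = 2.61e-10 m
E_line = 0.5 * 1.18504e+11 * (2.61e-10)^2 = 4.036e-09 J/m


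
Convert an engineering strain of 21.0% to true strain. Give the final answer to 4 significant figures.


epsilon_true = ln(1 + epsilon_eng)
epsilon_true = ln(1 + 0.21)
epsilon_true = 0.1906


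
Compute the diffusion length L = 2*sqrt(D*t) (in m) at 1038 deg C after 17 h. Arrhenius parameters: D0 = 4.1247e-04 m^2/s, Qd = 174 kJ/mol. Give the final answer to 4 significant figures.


Step 1: D = D0 * exp(-Qd/(R*T))
T = 1311.15 K
D = 4.1247e-04 * exp(-174e3 / (8.314 * 1311.15)) = 4.8216e-11 m^2/s
Step 2: L = 2*sqrt(D*t)
t = 17 h = 61200 s
L = 2*sqrt(4.8216e-11 * 61200) = 3.436e-03 m


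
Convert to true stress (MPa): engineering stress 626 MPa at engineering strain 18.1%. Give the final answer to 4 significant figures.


sigma_true = sigma_eng * (1 + epsilon_eng)
sigma_true = 626 * (1 + 0.181)
sigma_true = 739.3 MPa


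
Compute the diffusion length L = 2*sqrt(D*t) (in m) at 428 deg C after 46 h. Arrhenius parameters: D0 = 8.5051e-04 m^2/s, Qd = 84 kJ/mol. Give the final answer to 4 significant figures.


Step 1: D = D0 * exp(-Qd/(R*T))
T = 701.15 K
D = 8.5051e-04 * exp(-84e3 / (8.314 * 701.15)) = 4.69437e-10 m^2/s
Step 2: L = 2*sqrt(D*t)
t = 46 h = 165600 s
L = 2*sqrt(4.69437e-10 * 165600) = 0.01763 m


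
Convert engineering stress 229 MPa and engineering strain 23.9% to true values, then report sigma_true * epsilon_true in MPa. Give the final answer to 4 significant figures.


sigma_true = sigma_eng * (1 + epsilon_eng)
sigma_true = 229 * (1 + 0.239) = 283.731 MPa
epsilon_true = ln(1 + epsilon_eng)
epsilon_true = ln(1 + 0.239) = 0.214305
sigma_true * epsilon_true = 283.731 * 0.214305 = 60.8 MPa


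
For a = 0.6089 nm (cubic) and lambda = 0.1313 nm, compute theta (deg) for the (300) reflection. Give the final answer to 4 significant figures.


d = a / sqrt(h^2+k^2+l^2)
d = 0.6089 / sqrt(9) = 0.202967 nm
lambda = 2*d*sin(theta)  =>  sin(theta) = lambda / (2*d)
sin(theta) = 0.1313 / (2 * 0.202967) = 0.323452
theta = 18.87 deg


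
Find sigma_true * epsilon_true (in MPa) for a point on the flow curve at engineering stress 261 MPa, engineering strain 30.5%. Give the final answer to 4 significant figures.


sigma_true = sigma_eng * (1 + epsilon_eng)
sigma_true = 261 * (1 + 0.305) = 340.605 MPa
epsilon_true = ln(1 + epsilon_eng)
epsilon_true = ln(1 + 0.305) = 0.266203
sigma_true * epsilon_true = 340.605 * 0.266203 = 90.67 MPa


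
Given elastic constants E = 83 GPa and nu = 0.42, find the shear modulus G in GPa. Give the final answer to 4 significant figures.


G = E / (2*(1+nu))
G = 83 / (2*(1+0.42))
G = 29.23 GPa


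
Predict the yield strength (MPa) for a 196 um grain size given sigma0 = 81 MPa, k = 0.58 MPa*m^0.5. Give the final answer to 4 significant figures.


sigma_y = sigma0 + k / sqrt(d)
d = 196 um = 1.96e-04 m
sigma_y = 81 + 0.58 / sqrt(1.96e-04)
sigma_y = 122.4 MPa


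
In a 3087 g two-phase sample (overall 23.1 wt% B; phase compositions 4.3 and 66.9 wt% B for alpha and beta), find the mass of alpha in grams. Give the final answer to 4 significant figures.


f_alpha = (C_beta - C0) / (C_beta - C_alpha)
f_alpha = (66.9 - 23.1) / (66.9 - 4.3) = 0.699681
m_alpha = f_alpha * m_total = 0.699681 * 3087 = 2160 g


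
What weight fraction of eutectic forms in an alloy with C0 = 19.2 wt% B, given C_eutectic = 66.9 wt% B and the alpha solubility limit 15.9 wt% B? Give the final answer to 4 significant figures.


f_primary = (C_e - C0) / (C_e - C_alpha_max)
f_primary = (66.9 - 19.2) / (66.9 - 15.9)
f_primary = 0.935294
f_eutectic = 1 - 0.935294 = 0.06471


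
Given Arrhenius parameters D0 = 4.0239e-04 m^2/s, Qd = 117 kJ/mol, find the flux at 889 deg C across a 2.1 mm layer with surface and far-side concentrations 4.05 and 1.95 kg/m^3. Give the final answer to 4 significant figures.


Step 1: D = D0 * exp(-Qd/(R*T))
T = 889 + 273.15 = 1162.15 K
D = 4.0239e-04 * exp(-117e3 / (8.314 * 1162.15)) = 2.21672e-09 m^2/s
Step 2: J = D * (C1 - C2) / dx
J = 2.21672e-09 * (4.05 - 1.95) / 2.1e-03
J = 2.217e-06 kg/(m^2*s)


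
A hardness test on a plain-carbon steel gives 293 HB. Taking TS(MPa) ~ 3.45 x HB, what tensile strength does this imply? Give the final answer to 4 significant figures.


TS (MPa) = 3.45 * HB
TS = 3.45 * 293
TS = 1011 MPa


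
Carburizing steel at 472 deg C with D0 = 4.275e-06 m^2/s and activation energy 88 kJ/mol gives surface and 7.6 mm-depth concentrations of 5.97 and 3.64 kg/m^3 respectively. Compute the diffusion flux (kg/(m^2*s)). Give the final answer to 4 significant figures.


Step 1: D = D0 * exp(-Qd/(R*T))
T = 472 + 273.15 = 745.15 K
D = 4.275e-06 * exp(-88e3 / (8.314 * 745.15)) = 2.89706e-12 m^2/s
Step 2: J = D * (C1 - C2) / dx
J = 2.89706e-12 * (5.97 - 3.64) / 7.6e-03
J = 8.882e-10 kg/(m^2*s)


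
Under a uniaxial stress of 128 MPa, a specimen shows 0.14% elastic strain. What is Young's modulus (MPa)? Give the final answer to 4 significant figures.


E = sigma / epsilon
epsilon = 0.14% = 1.4e-03
E = 128 / 1.4e-03
E = 91430 MPa


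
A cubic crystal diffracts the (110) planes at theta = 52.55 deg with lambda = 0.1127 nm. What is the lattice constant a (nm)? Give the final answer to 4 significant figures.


d = lambda / (2*sin(theta))
d = 0.1127 / (2*sin(52.55 deg))
d = 0.0709801 nm
a = d * sqrt(h^2+k^2+l^2) = 0.0709801 * sqrt(2)
a = 0.1004 nm


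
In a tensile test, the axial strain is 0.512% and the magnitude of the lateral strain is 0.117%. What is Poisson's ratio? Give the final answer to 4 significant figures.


nu = -epsilon_lat / epsilon_axial
Lateral strain is contraction (negative), so using magnitudes:
nu = 0.117 / 0.512
nu = 0.2285


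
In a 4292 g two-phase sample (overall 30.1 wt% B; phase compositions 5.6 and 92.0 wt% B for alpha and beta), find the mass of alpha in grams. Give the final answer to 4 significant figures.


f_alpha = (C_beta - C0) / (C_beta - C_alpha)
f_alpha = (92.0 - 30.1) / (92.0 - 5.6) = 0.716435
m_alpha = f_alpha * m_total = 0.716435 * 4292 = 3075 g


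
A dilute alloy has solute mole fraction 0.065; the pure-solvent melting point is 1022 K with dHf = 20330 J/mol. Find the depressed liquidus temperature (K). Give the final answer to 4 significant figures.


dT = R*Tm^2*x / dHf
dT = 8.314 * 1022^2 * 0.065 / 20330
dT = 27.7644 K
T_new = 1022 - 27.7644 = 994.2 K


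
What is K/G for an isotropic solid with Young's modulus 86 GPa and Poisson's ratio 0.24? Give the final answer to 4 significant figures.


G = E / (2*(1+nu))
G = 86 / (2*(1+0.24)) = 34.6774 GPa
K = E / (3*(1-2*nu))
K = 86 / (3*(1-2*0.24)) = 55.1282 GPa
K/G = 55.1282 / 34.6774 = 1.59


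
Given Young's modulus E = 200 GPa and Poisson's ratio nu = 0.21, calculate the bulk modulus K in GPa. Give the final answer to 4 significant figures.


K = E / (3*(1-2*nu))
K = 200 / (3*(1-2*0.21))
K = 114.9 GPa


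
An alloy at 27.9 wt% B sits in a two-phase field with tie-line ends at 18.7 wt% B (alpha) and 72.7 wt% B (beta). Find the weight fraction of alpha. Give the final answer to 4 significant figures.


f_alpha = (C_beta - C0) / (C_beta - C_alpha)
f_alpha = (72.7 - 27.9) / (72.7 - 18.7)
f_alpha = 0.8296


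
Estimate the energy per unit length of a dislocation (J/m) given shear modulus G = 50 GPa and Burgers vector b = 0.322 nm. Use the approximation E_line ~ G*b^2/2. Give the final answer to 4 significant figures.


E = G*b^2/2
b = 0.322 nm = 3.22e-10 m
G = 50 GPa = 5e+10 Pa
E = 0.5 * 5e+10 * (3.22e-10)^2
E = 2.592e-09 J/m


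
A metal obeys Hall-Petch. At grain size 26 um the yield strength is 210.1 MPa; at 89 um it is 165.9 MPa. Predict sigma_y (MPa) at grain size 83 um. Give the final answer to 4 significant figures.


sigma_y = sigma0 + k / sqrt(d)
1/sqrt(d1) = 1/sqrt(2.6e-05) = 196.116;  1/sqrt(d2) = 106
k = (sigma1 - sigma2) / (1/sqrt(d1) - 1/sqrt(d2)) = (210.1 - 165.9) / (196.116 - 106) = 0.490477 MPa*m^0.5
sigma0 = sigma1 - k/sqrt(d1) = 210.1 - 0.490477*196.116 = 113.91 MPa
sigma_y(d3) = 113.91 + 0.490477 / sqrt(8.3e-05) = 167.7 MPa
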